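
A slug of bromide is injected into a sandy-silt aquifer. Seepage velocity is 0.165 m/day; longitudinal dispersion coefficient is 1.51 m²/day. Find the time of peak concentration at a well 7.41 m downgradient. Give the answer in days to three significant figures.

15.9 days

For the 1D instantaneous-source solution, setting ∂C/∂t = 0 at fixed x gives v²t² + 2Dt − x² = 0, so t = (√(D² + v²x²) − D)/v².
√(D² + v²x²) = √(1.51² + 0.165² × 7.41²) = 1.943; v² = 0.027225.
t = (1.943 − 1.51)/0.027225 = 15.9 days (vs. the pure-advection estimate x/v = 44.9 d).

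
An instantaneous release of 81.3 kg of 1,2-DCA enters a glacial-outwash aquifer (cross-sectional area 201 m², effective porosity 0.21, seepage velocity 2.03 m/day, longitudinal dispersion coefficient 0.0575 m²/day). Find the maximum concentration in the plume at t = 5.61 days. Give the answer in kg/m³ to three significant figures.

The peak of an instantaneous 1D plume sits at x = vt; there the Gaussian factor is 1 and C_max = M/(n_e·A·√(4πDt)), where n_e·A is the pore area the mass is dissolved in.
√(4πDt) = √(4π × 0.0575 × 5.61) = 2.013 m, so C_max = 81.3/(0.21 × 201 × 2.013) = 0.957 kg/m³.

0.957 kg/m³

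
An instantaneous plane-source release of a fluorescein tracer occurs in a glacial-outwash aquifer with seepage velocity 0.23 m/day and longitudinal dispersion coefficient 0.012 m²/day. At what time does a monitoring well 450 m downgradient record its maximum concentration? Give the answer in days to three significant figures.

1960 days

For the 1D instantaneous-source solution, setting ∂C/∂t = 0 at fixed x gives v²t² + 2Dt − x² = 0, so t = (√(D² + v²x²) − D)/v².
√(D² + v²x²) = √(0.012² + 0.23² × 450²) = 103.5; v² = 0.0529.
t = (103.5 − 0.012)/0.0529 = 1960 days (vs. the pure-advection estimate x/v = 1960 d).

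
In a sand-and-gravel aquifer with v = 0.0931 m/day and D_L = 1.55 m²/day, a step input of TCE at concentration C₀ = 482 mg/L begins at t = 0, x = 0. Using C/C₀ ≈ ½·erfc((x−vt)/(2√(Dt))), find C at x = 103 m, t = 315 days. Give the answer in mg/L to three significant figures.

For a continuous step input, C/C₀ ≈ ½·erfc((x−vt)/(2√(Dt))).
vt = 0.0931 × 315 = 29.3265 m and 2√(Dt) = 2√(1.55 × 315) = 44.19 m.
Argument (x−vt)/(2√(Dt)) = (103 − 29.3265)/44.19 = 1.667; ½·erfc(1.667) = 0.009199.
C = 482 × 0.009199 = 4.43 mg/L.

4.43 mg/L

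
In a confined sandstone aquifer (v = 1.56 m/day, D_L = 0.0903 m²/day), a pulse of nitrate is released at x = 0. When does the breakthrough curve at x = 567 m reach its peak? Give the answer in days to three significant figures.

For the 1D instantaneous-source solution, setting ∂C/∂t = 0 at fixed x gives v²t² + 2Dt − x² = 0, so t = (√(D² + v²x²) − D)/v².
√(D² + v²x²) = √(0.0903² + 1.56² × 567²) = 884.5; v² = 2.4336.
t = (884.5 − 0.0903)/2.4336 = 363 days (vs. the pure-advection estimate x/v = 363 d).

363 days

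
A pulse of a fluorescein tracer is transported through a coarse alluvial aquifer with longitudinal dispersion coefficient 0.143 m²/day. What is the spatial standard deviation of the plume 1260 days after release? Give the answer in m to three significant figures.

19.0 m

Dispersive spreading gives a Gaussian with σ² = 2Dt; advection only shifts the center.
σ = √(2 × 0.143 × 1260) = 19.0 m.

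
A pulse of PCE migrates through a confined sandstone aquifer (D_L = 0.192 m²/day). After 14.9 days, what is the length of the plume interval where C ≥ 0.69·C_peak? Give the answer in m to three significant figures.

The plume is Gaussian with σ = √(2Dt) = √(2 × 0.192 × 14.9) = 2.392 m.
C/C_peak = exp(−Δx²/(2σ²)) = 0.69 ⇒ Δx = σ·√(−2 ln 0.69) = 2.392 × 0.8615 = 2.061 m.
Width = 2Δx = 4.12 m.

4.12 m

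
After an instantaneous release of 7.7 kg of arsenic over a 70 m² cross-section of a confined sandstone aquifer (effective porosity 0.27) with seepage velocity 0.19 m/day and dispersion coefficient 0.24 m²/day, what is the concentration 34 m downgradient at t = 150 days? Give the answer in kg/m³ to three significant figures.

0.0155 kg/m³

For an instantaneous plane source, C(x,t) = M/(n_e·A·√(4πDt)) · exp(−(x−vt)²/(4Dt)), with n_e·A the pore (flow) area.
Plume center vt = 0.19 × 150 = 28.5 m, so the well at 34 m is 5.5 m downgradient of the peak.
√(4πDt) = 21.27 m, giving peak height M/(n_e·A·√(4πDt)) = 7.7/(0.27 × 70 × 21.27) = 0.01915 kg/m³.
(x−vt)²/(4Dt) = (5.5)²/(4 × 0.24 × 150) = 0.2101; exp(−0.2101) = 0.8105.
C = 0.01915 × 0.8105 = 0.0155 kg/m³.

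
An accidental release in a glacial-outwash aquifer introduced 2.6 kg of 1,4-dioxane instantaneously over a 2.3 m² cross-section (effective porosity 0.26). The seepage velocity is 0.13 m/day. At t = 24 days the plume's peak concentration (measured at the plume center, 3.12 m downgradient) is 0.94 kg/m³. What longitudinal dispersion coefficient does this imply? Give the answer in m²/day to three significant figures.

0.0709 m²/day

At the plume center C_max = M/(n_e·A·√(4πDt)), so D = M²/(4πt·(n_e·A·C_max)²).
n_e·A·C_max = 0.26 × 2.3 × 0.94 = 0.5621 kg/m.
D = 2.6²/(4π × 24 × 0.5621²) = 0.0709 m²/day.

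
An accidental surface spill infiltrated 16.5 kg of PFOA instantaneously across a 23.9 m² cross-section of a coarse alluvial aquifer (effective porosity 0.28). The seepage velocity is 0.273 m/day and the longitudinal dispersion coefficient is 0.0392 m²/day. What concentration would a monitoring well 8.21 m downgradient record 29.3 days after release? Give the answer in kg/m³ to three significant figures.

For an instantaneous plane source, C(x,t) = M/(n_e·A·√(4πDt)) · exp(−(x−vt)²/(4Dt)), with n_e·A the pore (flow) area.
Plume center vt = 0.273 × 29.3 = 7.9989 m, so the well at 8.21 m is 0.2111 m downgradient of the peak.
√(4πDt) = 3.799 m, giving peak height M/(n_e·A·√(4πDt)) = 16.5/(0.28 × 23.9 × 3.799) = 0.6490 kg/m³.
(x−vt)²/(4Dt) = (0.2111)²/(4 × 0.0392 × 29.3) = 0.009700; exp(−0.009700) = 0.9903.
C = 0.6490 × 0.9903 = 0.643 kg/m³.

0.643 kg/m³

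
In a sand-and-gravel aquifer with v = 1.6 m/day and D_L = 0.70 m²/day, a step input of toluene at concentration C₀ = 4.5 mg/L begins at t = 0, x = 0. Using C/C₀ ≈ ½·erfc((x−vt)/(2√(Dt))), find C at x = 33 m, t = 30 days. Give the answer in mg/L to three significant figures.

4.45 mg/L

For a continuous step input, C/C₀ ≈ ½·erfc((x−vt)/(2√(Dt))).
vt = 1.6 × 30 = 48 m and 2√(Dt) = 2√(0.70 × 30) = 9.165 m.
Argument (x−vt)/(2√(Dt)) = (33 − 48)/9.165 = -1.637; ½·erfc(-1.637) = 0.9897.
C = 4.5 × 0.9897 = 4.45 mg/L.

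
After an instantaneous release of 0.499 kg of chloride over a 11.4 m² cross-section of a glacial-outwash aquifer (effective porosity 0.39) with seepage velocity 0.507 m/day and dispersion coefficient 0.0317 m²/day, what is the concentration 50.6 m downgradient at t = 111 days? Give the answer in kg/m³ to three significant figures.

For an instantaneous plane source, C(x,t) = M/(n_e·A·√(4πDt)) · exp(−(x−vt)²/(4Dt)), with n_e·A the pore (flow) area.
Plume center vt = 0.507 × 111 = 56.277 m, so the well at 50.6 m is 5.677 m upgradient of the peak.
√(4πDt) = 6.650 m, giving peak height M/(n_e·A·√(4πDt)) = 0.499/(0.39 × 11.4 × 6.650) = 0.01688 kg/m³.
(x−vt)²/(4Dt) = (-5.677)²/(4 × 0.0317 × 111) = 2.290; exp(−2.290) = 0.1013.
C = 0.01688 × 0.1013 = 0.00171 kg/m³.

0.00171 kg/m³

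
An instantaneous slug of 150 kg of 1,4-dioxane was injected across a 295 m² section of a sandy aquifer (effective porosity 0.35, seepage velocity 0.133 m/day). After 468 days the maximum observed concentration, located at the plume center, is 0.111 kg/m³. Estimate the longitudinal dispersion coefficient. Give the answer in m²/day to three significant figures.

At the plume center C_max = M/(n_e·A·√(4πDt)), so D = M²/(4πt·(n_e·A·C_max)²).
n_e·A·C_max = 0.35 × 295 × 0.111 = 11.46 kg/m.
D = 150²/(4π × 468 × 11.46²) = 0.0291 m²/day.

0.0291 m²/day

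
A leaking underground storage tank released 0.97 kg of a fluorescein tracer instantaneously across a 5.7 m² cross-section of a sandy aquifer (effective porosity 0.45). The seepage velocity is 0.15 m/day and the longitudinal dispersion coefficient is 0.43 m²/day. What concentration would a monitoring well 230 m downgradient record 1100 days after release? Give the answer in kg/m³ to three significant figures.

For an instantaneous plane source, C(x,t) = M/(n_e·A·√(4πDt)) · exp(−(x−vt)²/(4Dt)), with n_e·A the pore (flow) area.
Plume center vt = 0.15 × 1100 = 165 m, so the well at 230 m is 65 m downgradient of the peak.
√(4πDt) = 77.10 m, giving peak height M/(n_e·A·√(4πDt)) = 0.97/(0.45 × 5.7 × 77.10) = 0.004905 kg/m³.
(x−vt)²/(4Dt) = (65)²/(4 × 0.43 × 1100) = 2.233; exp(−2.233) = 0.1072.
C = 0.004905 × 0.1072 = 0.000526 kg/m³.

0.000526 kg/m³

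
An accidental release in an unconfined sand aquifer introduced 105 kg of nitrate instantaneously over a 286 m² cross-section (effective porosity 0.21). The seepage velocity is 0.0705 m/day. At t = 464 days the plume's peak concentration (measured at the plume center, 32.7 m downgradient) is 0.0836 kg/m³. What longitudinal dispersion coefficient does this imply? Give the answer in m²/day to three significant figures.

At the plume center C_max = M/(n_e·A·√(4πDt)), so D = M²/(4πt·(n_e·A·C_max)²).
n_e·A·C_max = 0.21 × 286 × 0.0836 = 5.021 kg/m.
D = 105²/(4π × 464 × 5.021²) = 0.0750 m²/day.

0.0750 m²/day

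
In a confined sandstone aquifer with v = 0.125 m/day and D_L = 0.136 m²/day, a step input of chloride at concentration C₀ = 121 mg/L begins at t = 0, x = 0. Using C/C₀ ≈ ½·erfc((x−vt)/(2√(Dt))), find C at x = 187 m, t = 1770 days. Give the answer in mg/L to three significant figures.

114 mg/L

For a continuous step input, C/C₀ ≈ ½·erfc((x−vt)/(2√(Dt))).
vt = 0.125 × 1770 = 221.25 m and 2√(Dt) = 2√(0.136 × 1770) = 31.03 m.
Argument (x−vt)/(2√(Dt)) = (187 − 221.25)/31.03 = -1.104; ½·erfc(-1.104) = 0.9408.
C = 121 × 0.9408 = 114 mg/L.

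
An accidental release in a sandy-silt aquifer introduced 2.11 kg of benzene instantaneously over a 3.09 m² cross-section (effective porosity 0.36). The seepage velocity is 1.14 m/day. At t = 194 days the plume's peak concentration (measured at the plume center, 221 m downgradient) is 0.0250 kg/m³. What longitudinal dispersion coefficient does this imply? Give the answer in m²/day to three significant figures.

At the plume center C_max = M/(n_e·A·√(4πDt)), so D = M²/(4πt·(n_e·A·C_max)²).
n_e·A·C_max = 0.36 × 3.09 × 0.0250 = 0.02781 kg/m.
D = 2.11²/(4π × 194 × 0.02781²) = 2.36 m²/day.

2.36 m²/day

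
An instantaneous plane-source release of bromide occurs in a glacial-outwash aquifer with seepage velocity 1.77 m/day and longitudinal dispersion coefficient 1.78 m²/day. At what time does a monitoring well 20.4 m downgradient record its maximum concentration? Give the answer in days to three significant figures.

11.0 days

For the 1D instantaneous-source solution, setting ∂C/∂t = 0 at fixed x gives v²t² + 2Dt − x² = 0, so t = (√(D² + v²x²) − D)/v².
√(D² + v²x²) = √(1.78² + 1.77² × 20.4²) = 36.15; v² = 3.1329.
t = (36.15 − 1.78)/3.1329 = 11.0 days (vs. the pure-advection estimate x/v = 11.5 d).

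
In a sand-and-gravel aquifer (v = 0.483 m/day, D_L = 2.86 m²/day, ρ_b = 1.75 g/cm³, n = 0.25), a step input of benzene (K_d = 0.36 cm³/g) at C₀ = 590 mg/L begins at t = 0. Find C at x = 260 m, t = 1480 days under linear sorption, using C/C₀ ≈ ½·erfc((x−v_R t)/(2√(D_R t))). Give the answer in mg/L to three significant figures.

Retardation factor R = 1 + ρ_b·K_d/n = 1 + 1.75 × 0.36/0.25 = 3.520.
Sorption retards both mechanisms: v_R = v/R = 0.1372 m/day, D_R = D/R = 0.8125 m²/day.
v_R·t = 0.1372 × 1480 = 203.056 m; 2√(D_R t) = 69.35 m; argument = (260 − 203.056)/69.35 = 0.8211.
C = C₀ × ½·erfc(0.8211) = 590 × 0.1228 = 72.5 mg/L.

72.5 mg/L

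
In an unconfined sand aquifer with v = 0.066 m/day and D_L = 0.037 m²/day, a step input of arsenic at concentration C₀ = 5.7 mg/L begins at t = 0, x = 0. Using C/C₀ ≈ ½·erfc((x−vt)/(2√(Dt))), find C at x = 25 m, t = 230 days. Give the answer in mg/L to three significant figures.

0.0493 mg/L

For a continuous step input, C/C₀ ≈ ½·erfc((x−vt)/(2√(Dt))).
vt = 0.066 × 230 = 15.18 m and 2√(Dt) = 2√(0.037 × 230) = 5.834 m.
Argument (x−vt)/(2√(Dt)) = (25 − 15.18)/5.834 = 1.683; ½·erfc(1.683) = 0.008653.
C = 5.7 × 0.008653 = 0.0493 mg/L.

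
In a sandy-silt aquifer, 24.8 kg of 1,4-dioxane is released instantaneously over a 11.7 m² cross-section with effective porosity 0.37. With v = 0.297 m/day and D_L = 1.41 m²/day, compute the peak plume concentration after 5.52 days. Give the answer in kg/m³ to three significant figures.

The peak of an instantaneous 1D plume sits at x = vt; there the Gaussian factor is 1 and C_max = M/(n_e·A·√(4πDt)), where n_e·A is the pore area the mass is dissolved in.
√(4πDt) = √(4π × 1.41 × 5.52) = 9.890 m, so C_max = 24.8/(0.37 × 11.7 × 9.890) = 0.579 kg/m³.

0.579 kg/m³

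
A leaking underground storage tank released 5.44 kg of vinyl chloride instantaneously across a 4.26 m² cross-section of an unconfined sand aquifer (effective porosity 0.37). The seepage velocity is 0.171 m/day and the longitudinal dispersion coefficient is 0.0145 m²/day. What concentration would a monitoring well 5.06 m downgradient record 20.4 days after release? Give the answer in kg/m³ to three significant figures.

0.222 kg/m³

For an instantaneous plane source, C(x,t) = M/(n_e·A·√(4πDt)) · exp(−(x−vt)²/(4Dt)), with n_e·A the pore (flow) area.
Plume center vt = 0.171 × 20.4 = 3.4884 m, so the well at 5.06 m is 1.5716 m downgradient of the peak.
√(4πDt) = 1.928 m, giving peak height M/(n_e·A·√(4πDt)) = 5.44/(0.37 × 4.26 × 1.928) = 1.790 kg/m³.
(x−vt)²/(4Dt) = (1.5716)²/(4 × 0.0145 × 20.4) = 2.087; exp(−2.087) = 0.1241.
C = 1.790 × 0.1241 = 0.222 kg/m³.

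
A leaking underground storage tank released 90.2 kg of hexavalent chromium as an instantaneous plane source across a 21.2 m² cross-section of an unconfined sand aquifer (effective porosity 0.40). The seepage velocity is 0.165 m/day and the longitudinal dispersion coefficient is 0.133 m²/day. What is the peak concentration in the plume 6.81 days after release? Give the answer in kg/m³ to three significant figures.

The peak of an instantaneous 1D plume sits at x = vt; there the Gaussian factor is 1 and C_max = M/(n_e·A·√(4πDt)), where n_e·A is the pore area the mass is dissolved in.
√(4πDt) = √(4π × 0.133 × 6.81) = 3.374 m, so C_max = 90.2/(0.40 × 21.2 × 3.374) = 3.15 kg/m³.

3.15 kg/m³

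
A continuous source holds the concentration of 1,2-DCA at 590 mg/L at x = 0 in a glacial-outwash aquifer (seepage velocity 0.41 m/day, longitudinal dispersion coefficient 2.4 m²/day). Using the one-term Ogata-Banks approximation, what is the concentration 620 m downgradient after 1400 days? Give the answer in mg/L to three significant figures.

For a continuous step input, C/C₀ ≈ ½·erfc((x−vt)/(2√(Dt))).
vt = 0.41 × 1400 = 574 m and 2√(Dt) = 2√(2.4 × 1400) = 115.9 m.
Argument (x−vt)/(2√(Dt)) = (620 − 574)/115.9 = 0.3969; ½·erfc(0.3969) = 0.2873.
C = 590 × 0.2873 = 170 mg/L.

170 mg/L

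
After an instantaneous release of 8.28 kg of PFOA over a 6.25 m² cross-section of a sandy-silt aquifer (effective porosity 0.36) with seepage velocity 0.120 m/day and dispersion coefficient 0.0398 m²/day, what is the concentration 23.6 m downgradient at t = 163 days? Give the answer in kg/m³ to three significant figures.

0.217 kg/m³

For an instantaneous plane source, C(x,t) = M/(n_e·A·√(4πDt)) · exp(−(x−vt)²/(4Dt)), with n_e·A the pore (flow) area.
Plume center vt = 0.120 × 163 = 19.56 m, so the well at 23.6 m is 4.04 m downgradient of the peak.
√(4πDt) = 9.029 m, giving peak height M/(n_e·A·√(4πDt)) = 8.28/(0.36 × 6.25 × 9.029) = 0.4076 kg/m³.
(x−vt)²/(4Dt) = (4.04)²/(4 × 0.0398 × 163) = 0.6290; exp(−0.6290) = 0.5331.
C = 0.4076 × 0.5331 = 0.217 kg/m³.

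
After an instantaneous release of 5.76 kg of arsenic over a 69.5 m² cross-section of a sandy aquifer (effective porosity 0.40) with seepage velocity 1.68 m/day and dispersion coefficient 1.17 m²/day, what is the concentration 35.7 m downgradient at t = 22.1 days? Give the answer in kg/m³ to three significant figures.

0.0113 kg/m³

For an instantaneous plane source, C(x,t) = M/(n_e·A·√(4πDt)) · exp(−(x−vt)²/(4Dt)), with n_e·A the pore (flow) area.
Plume center vt = 1.68 × 22.1 = 37.128 m, so the well at 35.7 m is 1.428 m upgradient of the peak.
√(4πDt) = 18.03 m, giving peak height M/(n_e·A·√(4πDt)) = 5.76/(0.40 × 69.5 × 18.03) = 0.01149 kg/m³.
(x−vt)²/(4Dt) = (-1.428)²/(4 × 1.17 × 22.1) = 0.01972; exp(−0.01972) = 0.9805.
C = 0.01149 × 0.9805 = 0.0113 kg/m³.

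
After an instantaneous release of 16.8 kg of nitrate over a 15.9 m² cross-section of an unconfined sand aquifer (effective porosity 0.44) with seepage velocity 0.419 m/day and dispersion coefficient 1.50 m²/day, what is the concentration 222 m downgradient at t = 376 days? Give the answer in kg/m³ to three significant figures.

For an instantaneous plane source, C(x,t) = M/(n_e·A·√(4πDt)) · exp(−(x−vt)²/(4Dt)), with n_e·A the pore (flow) area.
Plume center vt = 0.419 × 376 = 157.544 m, so the well at 222 m is 64.456 m downgradient of the peak.
√(4πDt) = 84.19 m, giving peak height M/(n_e·A·√(4πDt)) = 16.8/(0.44 × 15.9 × 84.19) = 0.02852 kg/m³.
(x−vt)²/(4Dt) = (64.456)²/(4 × 1.50 × 376) = 1.842; exp(−1.842) = 0.1585.
C = 0.02852 × 0.1585 = 0.00452 kg/m³.

0.00452 kg/m³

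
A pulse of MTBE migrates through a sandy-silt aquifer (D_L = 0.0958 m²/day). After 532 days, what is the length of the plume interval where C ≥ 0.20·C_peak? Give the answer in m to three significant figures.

The plume is Gaussian with σ = √(2Dt) = √(2 × 0.0958 × 532) = 10.10 m.
C/C_peak = exp(−Δx²/(2σ²)) = 0.20 ⇒ Δx = σ·√(−2 ln 0.20) = 10.10 × 1.794 = 18.12 m.
Width = 2Δx = 36.2 m.

36.2 m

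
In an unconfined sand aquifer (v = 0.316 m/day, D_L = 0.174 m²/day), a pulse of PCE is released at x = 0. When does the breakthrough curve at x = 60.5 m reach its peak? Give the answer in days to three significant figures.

For the 1D instantaneous-source solution, setting ∂C/∂t = 0 at fixed x gives v²t² + 2Dt − x² = 0, so t = (√(D² + v²x²) − D)/v².
√(D² + v²x²) = √(0.174² + 0.316² × 60.5²) = 19.12; v² = 0.099856.
t = (19.12 − 0.174)/0.099856 = 190 days (vs. the pure-advection estimate x/v = 191 d).

190 days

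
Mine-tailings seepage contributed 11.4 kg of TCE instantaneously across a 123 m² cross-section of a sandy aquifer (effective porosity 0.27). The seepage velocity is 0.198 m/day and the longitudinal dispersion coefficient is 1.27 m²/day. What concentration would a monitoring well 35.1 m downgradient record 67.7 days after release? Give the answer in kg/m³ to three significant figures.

For an instantaneous plane source, C(x,t) = M/(n_e·A·√(4πDt)) · exp(−(x−vt)²/(4Dt)), with n_e·A the pore (flow) area.
Plume center vt = 0.198 × 67.7 = 13.4046 m, so the well at 35.1 m is 21.6954 m downgradient of the peak.
√(4πDt) = 32.87 m, giving peak height M/(n_e·A·√(4πDt)) = 11.4/(0.27 × 123 × 32.87) = 0.01044 kg/m³.
(x−vt)²/(4Dt) = (21.6954)²/(4 × 1.27 × 67.7) = 1.369; exp(−1.369) = 0.2544.
C = 0.01044 × 0.2544 = 0.00266 kg/m³.

0.00266 kg/m³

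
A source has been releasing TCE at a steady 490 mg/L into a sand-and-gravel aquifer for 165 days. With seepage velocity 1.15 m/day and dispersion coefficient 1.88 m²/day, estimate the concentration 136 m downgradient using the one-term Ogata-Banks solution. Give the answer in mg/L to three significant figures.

482 mg/L

For a continuous step input, C/C₀ ≈ ½·erfc((x−vt)/(2√(Dt))).
vt = 1.15 × 165 = 189.75 m and 2√(Dt) = 2√(1.88 × 165) = 35.22 m.
Argument (x−vt)/(2√(Dt)) = (136 − 189.75)/35.22 = -1.526; ½·erfc(-1.526) = 0.9845.
C = 490 × 0.9845 = 482 mg/L.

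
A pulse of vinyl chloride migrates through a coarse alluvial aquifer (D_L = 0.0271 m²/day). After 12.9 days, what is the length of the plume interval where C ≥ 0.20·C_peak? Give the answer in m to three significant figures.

3.00 m

The plume is Gaussian with σ = √(2Dt) = √(2 × 0.0271 × 12.9) = 0.8362 m.
C/C_peak = exp(−Δx²/(2σ²)) = 0.20 ⇒ Δx = σ·√(−2 ln 0.20) = 0.8362 × 1.794 = 1.500 m.
Width = 2Δx = 3.00 m.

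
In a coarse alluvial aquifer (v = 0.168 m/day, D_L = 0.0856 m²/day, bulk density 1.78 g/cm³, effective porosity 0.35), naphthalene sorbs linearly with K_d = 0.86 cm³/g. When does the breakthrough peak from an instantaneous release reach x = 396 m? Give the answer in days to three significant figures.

12700 days

Retardation factor R = 1 + ρ_b·K_d/n = 1 + 1.78 × 0.86/0.35 = 5.374.
Sorption retards both mechanisms: v_R = v/R = 0.03126 m/day, D_R = D/R = 0.01593 m²/day.
Peak time from v_R²t² + 2D_R t − x² = 0: t = (√(D_R² + v_R²x²) − D_R)/v_R².
√(D_R² + v_R²x²) = √(0.01593² + 0.03126² × 396²) = 12.38; v_R² = 0.0009772.
t = (12.38 − 0.01593)/0.0009772 = 12700 days.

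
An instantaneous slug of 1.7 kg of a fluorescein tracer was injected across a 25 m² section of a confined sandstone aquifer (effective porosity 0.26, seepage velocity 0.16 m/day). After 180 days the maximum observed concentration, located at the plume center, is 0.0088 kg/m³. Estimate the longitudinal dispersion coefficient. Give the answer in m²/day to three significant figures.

At the plume center C_max = M/(n_e·A·√(4πDt)), so D = M²/(4πt·(n_e·A·C_max)²).
n_e·A·C_max = 0.26 × 25 × 0.0088 = 0.05720 kg/m.
D = 1.7²/(4π × 180 × 0.05720²) = 0.391 m²/day.

0.391 m²/day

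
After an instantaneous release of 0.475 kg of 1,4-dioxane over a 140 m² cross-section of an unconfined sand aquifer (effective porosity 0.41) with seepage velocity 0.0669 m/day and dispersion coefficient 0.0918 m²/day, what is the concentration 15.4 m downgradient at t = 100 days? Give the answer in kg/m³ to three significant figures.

For an instantaneous plane source, C(x,t) = M/(n_e·A·√(4πDt)) · exp(−(x−vt)²/(4Dt)), with n_e·A the pore (flow) area.
Plume center vt = 0.0669 × 100 = 6.69 m, so the well at 15.4 m is 8.71 m downgradient of the peak.
√(4πDt) = 10.74 m, giving peak height M/(n_e·A·√(4πDt)) = 0.475/(0.41 × 140 × 10.74) = 0.0007705 kg/m³.
(x−vt)²/(4Dt) = (8.71)²/(4 × 0.0918 × 100) = 2.066; exp(−2.066) = 0.1267.
C = 0.0007705 × 0.1267 = 9.76e-05 kg/m³.

9.76e-05 kg/m³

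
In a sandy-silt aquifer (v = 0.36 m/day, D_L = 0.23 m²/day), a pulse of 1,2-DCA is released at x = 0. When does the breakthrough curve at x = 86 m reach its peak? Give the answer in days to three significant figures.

237 days

For the 1D instantaneous-source solution, setting ∂C/∂t = 0 at fixed x gives v²t² + 2Dt − x² = 0, so t = (√(D² + v²x²) − D)/v².
√(D² + v²x²) = √(0.23² + 0.36² × 86²) = 30.96; v² = 0.1296.
t = (30.96 − 0.23)/0.1296 = 237 days (vs. the pure-advection estimate x/v = 239 d).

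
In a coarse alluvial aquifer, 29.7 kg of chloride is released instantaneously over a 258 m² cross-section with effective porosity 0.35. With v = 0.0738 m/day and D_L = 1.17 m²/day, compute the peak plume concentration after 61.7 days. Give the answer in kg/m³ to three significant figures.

The peak of an instantaneous 1D plume sits at x = vt; there the Gaussian factor is 1 and C_max = M/(n_e·A·√(4πDt)), where n_e·A is the pore area the mass is dissolved in.
√(4πDt) = √(4π × 1.17 × 61.7) = 30.12 m, so C_max = 29.7/(0.35 × 258 × 30.12) = 0.0109 kg/m³.

0.0109 kg/m³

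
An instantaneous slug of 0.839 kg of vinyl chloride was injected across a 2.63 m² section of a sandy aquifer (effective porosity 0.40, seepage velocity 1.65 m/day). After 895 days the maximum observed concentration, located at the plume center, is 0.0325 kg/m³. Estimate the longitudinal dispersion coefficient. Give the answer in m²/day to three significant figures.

0.0535 m²/day

At the plume center C_max = M/(n_e·A·√(4πDt)), so D = M²/(4πt·(n_e·A·C_max)²).
n_e·A·C_max = 0.40 × 2.63 × 0.0325 = 0.03419 kg/m.
D = 0.839²/(4π × 895 × 0.03419²) = 0.0535 m²/day.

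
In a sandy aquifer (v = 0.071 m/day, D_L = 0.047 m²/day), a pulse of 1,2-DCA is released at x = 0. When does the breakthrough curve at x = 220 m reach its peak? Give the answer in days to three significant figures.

3090 days

For the 1D instantaneous-source solution, setting ∂C/∂t = 0 at fixed x gives v²t² + 2Dt − x² = 0, so t = (√(D² + v²x²) − D)/v².
√(D² + v²x²) = √(0.047² + 0.071² × 220²) = 15.62; v² = 0.005041.
t = (15.62 − 0.047)/0.005041 = 3090 days (vs. the pure-advection estimate x/v = 3100 d).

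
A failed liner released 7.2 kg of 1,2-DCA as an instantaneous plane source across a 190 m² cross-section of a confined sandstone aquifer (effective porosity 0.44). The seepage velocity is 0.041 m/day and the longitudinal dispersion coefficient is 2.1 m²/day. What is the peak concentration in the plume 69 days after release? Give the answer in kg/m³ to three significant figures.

The peak of an instantaneous 1D plume sits at x = vt; there the Gaussian factor is 1 and C_max = M/(n_e·A·√(4πDt)), where n_e·A is the pore area the mass is dissolved in.
√(4πDt) = √(4π × 2.1 × 69) = 42.67 m, so C_max = 7.2/(0.44 × 190 × 42.67) = 0.00202 kg/m³.

0.00202 kg/m³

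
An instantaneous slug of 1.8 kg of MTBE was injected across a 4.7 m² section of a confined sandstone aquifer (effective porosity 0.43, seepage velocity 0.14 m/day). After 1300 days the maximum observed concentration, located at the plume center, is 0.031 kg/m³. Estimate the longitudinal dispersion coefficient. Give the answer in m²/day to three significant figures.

At the plume center C_max = M/(n_e·A·√(4πDt)), so D = M²/(4πt·(n_e·A·C_max)²).
n_e·A·C_max = 0.43 × 4.7 × 0.031 = 0.06265 kg/m.
D = 1.8²/(4π × 1300 × 0.06265²) = 0.0505 m²/day.

0.0505 m²/day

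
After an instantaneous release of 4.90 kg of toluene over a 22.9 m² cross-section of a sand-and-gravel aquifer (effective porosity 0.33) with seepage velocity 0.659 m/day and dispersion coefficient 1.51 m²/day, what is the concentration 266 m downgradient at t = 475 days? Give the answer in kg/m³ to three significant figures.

For an instantaneous plane source, C(x,t) = M/(n_e·A·√(4πDt)) · exp(−(x−vt)²/(4Dt)), with n_e·A the pore (flow) area.
Plume center vt = 0.659 × 475 = 313.025 m, so the well at 266 m is 47.025 m upgradient of the peak.
√(4πDt) = 94.94 m, giving peak height M/(n_e·A·√(4πDt)) = 4.90/(0.33 × 22.9 × 94.94) = 0.006830 kg/m³.
(x−vt)²/(4Dt) = (-47.025)²/(4 × 1.51 × 475) = 0.7708; exp(−0.7708) = 0.4626.
C = 0.006830 × 0.4626 = 0.00316 kg/m³.

0.00316 kg/m³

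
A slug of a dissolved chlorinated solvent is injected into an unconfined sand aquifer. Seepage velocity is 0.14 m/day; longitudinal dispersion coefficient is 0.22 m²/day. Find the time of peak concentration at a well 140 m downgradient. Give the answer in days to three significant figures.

989 days

For the 1D instantaneous-source solution, setting ∂C/∂t = 0 at fixed x gives v²t² + 2Dt − x² = 0, so t = (√(D² + v²x²) − D)/v².
√(D² + v²x²) = √(0.22² + 0.14² × 140²) = 19.60; v² = 0.0196.
t = (19.60 − 0.22)/0.0196 = 989 days (vs. the pure-advection estimate x/v = 1000 d).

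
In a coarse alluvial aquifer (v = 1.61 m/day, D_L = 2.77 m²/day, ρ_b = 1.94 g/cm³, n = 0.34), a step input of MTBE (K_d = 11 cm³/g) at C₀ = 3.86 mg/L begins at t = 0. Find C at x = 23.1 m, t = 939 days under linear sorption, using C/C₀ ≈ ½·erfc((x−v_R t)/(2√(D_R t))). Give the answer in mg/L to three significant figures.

2.03 mg/L

Retardation factor R = 1 + ρ_b·K_d/n = 1 + 1.94 × 11/0.34 = 63.76.
Sorption retards both mechanisms: v_R = v/R = 0.02525 m/day, D_R = D/R = 0.04344 m²/day.
v_R·t = 0.02525 × 939 = 23.70975 m; 2√(D_R t) = 12.77 m; argument = (23.1 − 23.70975)/12.77 = -0.04775.
C = C₀ × ½·erfc(-0.04775) = 3.86 × 0.5269 = 2.03 mg/L.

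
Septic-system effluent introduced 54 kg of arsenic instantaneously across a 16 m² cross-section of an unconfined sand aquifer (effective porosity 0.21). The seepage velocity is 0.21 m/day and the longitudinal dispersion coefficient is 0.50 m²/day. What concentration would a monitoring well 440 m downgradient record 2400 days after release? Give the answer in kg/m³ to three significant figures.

For an instantaneous plane source, C(x,t) = M/(n_e·A·√(4πDt)) · exp(−(x−vt)²/(4Dt)), with n_e·A the pore (flow) area.
Plume center vt = 0.21 × 2400 = 504 m, so the well at 440 m is 64 m upgradient of the peak.
√(4πDt) = 122.8 m, giving peak height M/(n_e·A·√(4πDt)) = 54/(0.21 × 16 × 122.8) = 0.1309 kg/m³.
(x−vt)²/(4Dt) = (-64)²/(4 × 0.50 × 2400) = 0.8533; exp(−0.8533) = 0.4260.
C = 0.1309 × 0.4260 = 0.0558 kg/m³.

0.0558 kg/m³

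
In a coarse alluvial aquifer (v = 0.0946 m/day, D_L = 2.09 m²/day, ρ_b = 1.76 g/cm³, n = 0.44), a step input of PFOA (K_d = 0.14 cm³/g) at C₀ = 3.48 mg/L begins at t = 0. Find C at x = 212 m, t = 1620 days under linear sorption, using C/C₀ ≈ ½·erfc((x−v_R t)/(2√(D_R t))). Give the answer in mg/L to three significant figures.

Retardation factor R = 1 + ρ_b·K_d/n = 1 + 1.76 × 0.14/0.44 = 1.560.
Sorption retards both mechanisms: v_R = v/R = 0.06064 m/day, D_R = D/R = 1.340 m²/day.
v_R·t = 0.06064 × 1620 = 98.2368 m; 2√(D_R t) = 93.18 m; argument = (212 − 98.2368)/93.18 = 1.221.
C = C₀ × ½·erfc(1.221) = 3.48 × 0.04211 = 0.147 mg/L.

0.147 mg/L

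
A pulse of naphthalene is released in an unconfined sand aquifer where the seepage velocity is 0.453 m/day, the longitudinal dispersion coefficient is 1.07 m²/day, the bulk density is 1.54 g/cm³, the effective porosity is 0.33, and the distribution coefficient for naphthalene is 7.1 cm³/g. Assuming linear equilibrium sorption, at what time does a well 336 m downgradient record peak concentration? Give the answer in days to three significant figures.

Retardation factor R = 1 + ρ_b·K_d/n = 1 + 1.54 × 7.1/0.33 = 34.13.
Sorption retards both mechanisms: v_R = v/R = 0.01327 m/day, D_R = D/R = 0.03135 m²/day.
Peak time from v_R²t² + 2D_R t − x² = 0: t = (√(D_R² + v_R²x²) − D_R)/v_R².
√(D_R² + v_R²x²) = √(0.03135² + 0.01327² × 336²) = 4.459; v_R² = 0.0001761.
t = (4.459 − 0.03135)/0.0001761 = 25100 days.

25100 days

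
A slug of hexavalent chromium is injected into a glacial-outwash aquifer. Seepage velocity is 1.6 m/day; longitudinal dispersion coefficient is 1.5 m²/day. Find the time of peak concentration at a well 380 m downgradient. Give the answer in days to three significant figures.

237 days

For the 1D instantaneous-source solution, setting ∂C/∂t = 0 at fixed x gives v²t² + 2Dt − x² = 0, so t = (√(D² + v²x²) − D)/v².
√(D² + v²x²) = √(1.5² + 1.6² × 380²) = 608.0; v² = 2.56.
t = (608.0 − 1.5)/2.56 = 237 days (vs. the pure-advection estimate x/v = 238 d).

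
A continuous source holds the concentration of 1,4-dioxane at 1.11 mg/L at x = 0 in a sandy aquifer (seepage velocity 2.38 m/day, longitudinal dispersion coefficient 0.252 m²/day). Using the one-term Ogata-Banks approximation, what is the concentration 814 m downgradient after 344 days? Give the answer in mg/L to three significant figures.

0.710 mg/L

For a continuous step input, C/C₀ ≈ ½·erfc((x−vt)/(2√(Dt))).
vt = 2.38 × 344 = 818.72 m and 2√(Dt) = 2√(0.252 × 344) = 18.62 m.
Argument (x−vt)/(2√(Dt)) = (814 − 818.72)/18.62 = -0.2535; ½·erfc(-0.2535) = 0.6400.
C = 1.11 × 0.6400 = 0.710 mg/L.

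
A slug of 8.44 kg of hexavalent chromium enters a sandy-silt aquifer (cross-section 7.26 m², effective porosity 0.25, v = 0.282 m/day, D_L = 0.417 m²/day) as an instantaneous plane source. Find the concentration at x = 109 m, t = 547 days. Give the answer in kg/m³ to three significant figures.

For an instantaneous plane source, C(x,t) = M/(n_e·A·√(4πDt)) · exp(−(x−vt)²/(4Dt)), with n_e·A the pore (flow) area.
Plume center vt = 0.282 × 547 = 154.254 m, so the well at 109 m is 45.254 m upgradient of the peak.
√(4πDt) = 53.54 m, giving peak height M/(n_e·A·√(4πDt)) = 8.44/(0.25 × 7.26 × 53.54) = 0.08685 kg/m³.
(x−vt)²/(4Dt) = (-45.254)²/(4 × 0.417 × 547) = 2.245; exp(−2.245) = 0.1059.
C = 0.08685 × 0.1059 = 0.00920 kg/m³.

0.00920 kg/m³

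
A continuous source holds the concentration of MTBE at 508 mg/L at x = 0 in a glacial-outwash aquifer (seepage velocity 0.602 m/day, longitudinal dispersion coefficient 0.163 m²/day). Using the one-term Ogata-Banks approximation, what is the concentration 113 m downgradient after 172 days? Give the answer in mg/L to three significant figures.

52.5 mg/L

For a continuous step input, C/C₀ ≈ ½·erfc((x−vt)/(2√(Dt))).
vt = 0.602 × 172 = 103.544 m and 2√(Dt) = 2√(0.163 × 172) = 10.59 m.
Argument (x−vt)/(2√(Dt)) = (113 − 103.544)/10.59 = 0.8929; ½·erfc(0.8929) = 0.1033.
C = 508 × 0.1033 = 52.5 mg/L.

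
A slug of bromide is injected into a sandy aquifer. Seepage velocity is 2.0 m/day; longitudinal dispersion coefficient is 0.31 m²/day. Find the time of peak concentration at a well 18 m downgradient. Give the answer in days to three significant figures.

For the 1D instantaneous-source solution, setting ∂C/∂t = 0 at fixed x gives v²t² + 2Dt − x² = 0, so t = (√(D² + v²x²) − D)/v².
√(D² + v²x²) = √(0.31² + 2.0² × 18²) = 36.00; v² = 4.
t = (36.00 − 0.31)/4 = 8.92 days (vs. the pure-advection estimate x/v = 9.00 d).

8.92 days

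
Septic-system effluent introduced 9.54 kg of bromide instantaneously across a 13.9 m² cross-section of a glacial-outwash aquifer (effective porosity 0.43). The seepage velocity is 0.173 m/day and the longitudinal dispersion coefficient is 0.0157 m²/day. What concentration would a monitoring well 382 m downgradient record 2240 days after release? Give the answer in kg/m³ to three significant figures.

0.0611 kg/m³

For an instantaneous plane source, C(x,t) = M/(n_e·A·√(4πDt)) · exp(−(x−vt)²/(4Dt)), with n_e·A the pore (flow) area.
Plume center vt = 0.173 × 2240 = 387.52 m, so the well at 382 m is 5.52 m upgradient of the peak.
√(4πDt) = 21.02 m, giving peak height M/(n_e·A·√(4πDt)) = 9.54/(0.43 × 13.9 × 21.02) = 0.07593 kg/m³.
(x−vt)²/(4Dt) = (-5.52)²/(4 × 0.0157 × 2240) = 0.2166; exp(−0.2166) = 0.8053.
C = 0.07593 × 0.8053 = 0.0611 kg/m³.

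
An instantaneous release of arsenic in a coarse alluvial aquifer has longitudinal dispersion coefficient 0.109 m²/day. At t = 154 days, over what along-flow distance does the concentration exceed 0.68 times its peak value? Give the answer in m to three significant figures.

The plume is Gaussian with σ = √(2Dt) = √(2 × 0.109 × 154) = 5.794 m.
C/C_peak = exp(−Δx²/(2σ²)) = 0.68 ⇒ Δx = σ·√(−2 ln 0.68) = 5.794 × 0.8783 = 5.089 m.
Width = 2Δx = 10.2 m.

10.2 m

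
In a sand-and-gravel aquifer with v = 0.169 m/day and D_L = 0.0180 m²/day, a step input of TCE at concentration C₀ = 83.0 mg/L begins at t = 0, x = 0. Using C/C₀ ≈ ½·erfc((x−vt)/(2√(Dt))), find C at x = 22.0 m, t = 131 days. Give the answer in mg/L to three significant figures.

43.6 mg/L

For a continuous step input, C/C₀ ≈ ½·erfc((x−vt)/(2√(Dt))).
vt = 0.169 × 131 = 22.139 m and 2√(Dt) = 2√(0.0180 × 131) = 3.071 m.
Argument (x−vt)/(2√(Dt)) = (22.0 − 22.139)/3.071 = -0.04526; ½·erfc(-0.04526) = 0.5255.
C = 83.0 × 0.5255 = 43.6 mg/L.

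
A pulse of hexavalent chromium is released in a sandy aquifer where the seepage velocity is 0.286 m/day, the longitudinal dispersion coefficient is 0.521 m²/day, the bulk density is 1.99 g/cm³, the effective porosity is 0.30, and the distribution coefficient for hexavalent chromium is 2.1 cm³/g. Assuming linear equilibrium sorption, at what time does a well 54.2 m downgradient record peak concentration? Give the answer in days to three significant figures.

Retardation factor R = 1 + ρ_b·K_d/n = 1 + 1.99 × 2.1/0.30 = 14.93.
Sorption retards both mechanisms: v_R = v/R = 0.01916 m/day, D_R = D/R = 0.03490 m²/day.
Peak time from v_R²t² + 2D_R t − x² = 0: t = (√(D_R² + v_R²x²) − D_R)/v_R².
√(D_R² + v_R²x²) = √(0.03490² + 0.01916² × 54.2²) = 1.039; v_R² = 0.0003671.
t = (1.039 − 0.03490)/0.0003671 = 2740 days.

2740 days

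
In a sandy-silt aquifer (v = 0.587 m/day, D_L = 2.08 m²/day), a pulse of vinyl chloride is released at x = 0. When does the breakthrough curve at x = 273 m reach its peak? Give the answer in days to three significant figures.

For the 1D instantaneous-source solution, setting ∂C/∂t = 0 at fixed x gives v²t² + 2Dt − x² = 0, so t = (√(D² + v²x²) − D)/v².
√(D² + v²x²) = √(2.08² + 0.587² × 273²) = 160.3; v² = 0.344569.
t = (160.3 − 2.08)/0.344569 = 459 days (vs. the pure-advection estimate x/v = 465 d).

459 days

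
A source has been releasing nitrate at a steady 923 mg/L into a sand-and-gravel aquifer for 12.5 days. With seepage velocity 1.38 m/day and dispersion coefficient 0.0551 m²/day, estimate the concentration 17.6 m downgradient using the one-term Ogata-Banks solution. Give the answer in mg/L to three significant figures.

For a continuous step input, C/C₀ ≈ ½·erfc((x−vt)/(2√(Dt))).
vt = 1.38 × 12.5 = 17.25 m and 2√(Dt) = 2√(0.0551 × 12.5) = 1.660 m.
Argument (x−vt)/(2√(Dt)) = (17.6 − 17.25)/1.660 = 0.2108; ½·erfc(0.2108) = 0.3828.
C = 923 × 0.3828 = 353 mg/L.

353 mg/L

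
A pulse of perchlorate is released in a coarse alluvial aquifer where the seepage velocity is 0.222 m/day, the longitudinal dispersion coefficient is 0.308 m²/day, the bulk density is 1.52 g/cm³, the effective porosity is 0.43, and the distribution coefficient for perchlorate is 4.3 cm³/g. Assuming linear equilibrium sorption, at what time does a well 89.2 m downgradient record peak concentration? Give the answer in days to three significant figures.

Retardation factor R = 1 + ρ_b·K_d/n = 1 + 1.52 × 4.3/0.43 = 16.20.
Sorption retards both mechanisms: v_R = v/R = 0.01370 m/day, D_R = D/R = 0.01901 m²/day.
Peak time from v_R²t² + 2D_R t − x² = 0: t = (√(D_R² + v_R²x²) − D_R)/v_R².
√(D_R² + v_R²x²) = √(0.01901² + 0.01370² × 89.2²) = 1.222; v_R² = 0.0001877.
t = (1.222 − 0.01901)/0.0001877 = 6410 days.

6410 days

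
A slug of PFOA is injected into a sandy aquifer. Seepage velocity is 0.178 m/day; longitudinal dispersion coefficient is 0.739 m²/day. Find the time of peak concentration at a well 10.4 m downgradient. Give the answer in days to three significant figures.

39.6 days

For the 1D instantaneous-source solution, setting ∂C/∂t = 0 at fixed x gives v²t² + 2Dt − x² = 0, so t = (√(D² + v²x²) − D)/v².
√(D² + v²x²) = √(0.739² + 0.178² × 10.4²) = 1.993; v² = 0.031684.
t = (1.993 − 0.739)/0.031684 = 39.6 days (vs. the pure-advection estimate x/v = 58.4 d).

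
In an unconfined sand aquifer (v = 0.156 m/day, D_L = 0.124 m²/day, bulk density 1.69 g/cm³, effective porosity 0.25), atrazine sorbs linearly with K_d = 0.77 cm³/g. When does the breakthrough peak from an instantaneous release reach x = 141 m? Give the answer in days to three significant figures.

Retardation factor R = 1 + ρ_b·K_d/n = 1 + 1.69 × 0.77/0.25 = 6.205.
Sorption retards both mechanisms: v_R = v/R = 0.02514 m/day, D_R = D/R = 0.01998 m²/day.
Peak time from v_R²t² + 2D_R t − x² = 0: t = (√(D_R² + v_R²x²) − D_R)/v_R².
√(D_R² + v_R²x²) = √(0.01998² + 0.02514² × 141²) = 3.545; v_R² = 0.0006320.
t = (3.545 − 0.01998)/0.0006320 = 5580 days.

5580 days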